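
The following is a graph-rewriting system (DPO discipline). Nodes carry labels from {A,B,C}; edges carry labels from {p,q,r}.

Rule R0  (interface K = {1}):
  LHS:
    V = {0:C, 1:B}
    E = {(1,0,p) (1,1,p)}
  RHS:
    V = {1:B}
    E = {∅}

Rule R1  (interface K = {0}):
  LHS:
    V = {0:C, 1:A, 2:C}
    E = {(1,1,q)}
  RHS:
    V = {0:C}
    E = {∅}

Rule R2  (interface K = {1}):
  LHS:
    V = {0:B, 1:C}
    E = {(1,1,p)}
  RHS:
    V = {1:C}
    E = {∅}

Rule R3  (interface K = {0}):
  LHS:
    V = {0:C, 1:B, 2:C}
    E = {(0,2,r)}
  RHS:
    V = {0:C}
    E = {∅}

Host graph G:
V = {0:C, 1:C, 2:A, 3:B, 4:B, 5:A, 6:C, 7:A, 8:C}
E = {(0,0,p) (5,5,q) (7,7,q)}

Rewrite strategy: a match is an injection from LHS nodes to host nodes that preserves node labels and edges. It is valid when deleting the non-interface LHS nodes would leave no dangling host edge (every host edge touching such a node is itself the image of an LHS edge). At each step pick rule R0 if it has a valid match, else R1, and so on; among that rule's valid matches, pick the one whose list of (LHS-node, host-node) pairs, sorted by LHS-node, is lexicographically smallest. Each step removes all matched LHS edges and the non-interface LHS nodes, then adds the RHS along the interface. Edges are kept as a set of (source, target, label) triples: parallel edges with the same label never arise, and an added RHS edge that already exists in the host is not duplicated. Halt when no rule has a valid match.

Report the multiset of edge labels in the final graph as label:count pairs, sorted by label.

Answer: (no edges)

Rewrite trace:
initial: |V|=9 |E|=3  E = 0-p->0 5-q->5 7-q->7
step 1: apply R1 at {0↦0, 1↦5, 2↦1}  → |V|=7 |E|=2  E = 0-p->0 7-q->7
step 2: apply R1 at {0↦0, 1↦7, 2↦6}  → |V|=5 |E|=1  E = 0-p->0
step 3: apply R2 at {0↦3, 1↦0}  → |V|=4 |E|=0  E = ∅
halt: no rule applies after step 3
NF edges: []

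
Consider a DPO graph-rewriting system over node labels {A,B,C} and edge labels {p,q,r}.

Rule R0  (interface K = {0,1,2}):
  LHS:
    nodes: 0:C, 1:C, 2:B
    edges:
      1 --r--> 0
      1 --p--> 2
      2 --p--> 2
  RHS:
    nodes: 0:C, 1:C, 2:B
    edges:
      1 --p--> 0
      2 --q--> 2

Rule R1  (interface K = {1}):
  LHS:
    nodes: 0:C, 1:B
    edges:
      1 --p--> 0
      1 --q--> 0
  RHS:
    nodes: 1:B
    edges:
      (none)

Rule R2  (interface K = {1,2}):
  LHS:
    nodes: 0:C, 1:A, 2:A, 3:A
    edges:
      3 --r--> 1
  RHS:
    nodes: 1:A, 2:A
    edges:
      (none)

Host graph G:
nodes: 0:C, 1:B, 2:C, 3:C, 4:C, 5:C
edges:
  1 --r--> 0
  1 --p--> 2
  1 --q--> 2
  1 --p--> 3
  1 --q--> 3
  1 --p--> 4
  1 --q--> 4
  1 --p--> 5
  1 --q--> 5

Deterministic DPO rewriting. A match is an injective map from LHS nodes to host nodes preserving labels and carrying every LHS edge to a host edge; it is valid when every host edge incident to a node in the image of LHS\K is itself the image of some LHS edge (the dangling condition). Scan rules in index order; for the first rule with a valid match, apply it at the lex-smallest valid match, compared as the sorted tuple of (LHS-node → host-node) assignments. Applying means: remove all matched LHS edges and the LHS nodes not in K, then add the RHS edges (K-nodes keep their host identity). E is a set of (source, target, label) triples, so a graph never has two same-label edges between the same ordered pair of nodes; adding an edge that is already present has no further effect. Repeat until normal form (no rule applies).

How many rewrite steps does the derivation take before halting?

Answer: 4

Derivation:
[0] host  ⇒  6 nodes, 9 edges  {1-r->0 1-p->2 1-q->2 1-p->3 1-q->3 1-p->4 1-q->4 1-p->5 1-q->5}
[1] R1 @ {0↦2, 1↦1}  ⇒  5 nodes, 7 edges  {1-r->0 1-p->3 1-q->3 1-p->4 1-q->4 1-p->5 1-q->5}
[2] R1 @ {0↦3, 1↦1}  ⇒  4 nodes, 5 edges  {1-r->0 1-p->4 1-q->4 1-p->5 1-q->5}
[3] R1 @ {0↦4, 1↦1}  ⇒  3 nodes, 3 edges  {1-r->0 1-p->5 1-q->5}
[4] R1 @ {0↦5, 1↦1}  ⇒  2 nodes, 1 edges  {1-r->0}
halt: no rule applies after step 4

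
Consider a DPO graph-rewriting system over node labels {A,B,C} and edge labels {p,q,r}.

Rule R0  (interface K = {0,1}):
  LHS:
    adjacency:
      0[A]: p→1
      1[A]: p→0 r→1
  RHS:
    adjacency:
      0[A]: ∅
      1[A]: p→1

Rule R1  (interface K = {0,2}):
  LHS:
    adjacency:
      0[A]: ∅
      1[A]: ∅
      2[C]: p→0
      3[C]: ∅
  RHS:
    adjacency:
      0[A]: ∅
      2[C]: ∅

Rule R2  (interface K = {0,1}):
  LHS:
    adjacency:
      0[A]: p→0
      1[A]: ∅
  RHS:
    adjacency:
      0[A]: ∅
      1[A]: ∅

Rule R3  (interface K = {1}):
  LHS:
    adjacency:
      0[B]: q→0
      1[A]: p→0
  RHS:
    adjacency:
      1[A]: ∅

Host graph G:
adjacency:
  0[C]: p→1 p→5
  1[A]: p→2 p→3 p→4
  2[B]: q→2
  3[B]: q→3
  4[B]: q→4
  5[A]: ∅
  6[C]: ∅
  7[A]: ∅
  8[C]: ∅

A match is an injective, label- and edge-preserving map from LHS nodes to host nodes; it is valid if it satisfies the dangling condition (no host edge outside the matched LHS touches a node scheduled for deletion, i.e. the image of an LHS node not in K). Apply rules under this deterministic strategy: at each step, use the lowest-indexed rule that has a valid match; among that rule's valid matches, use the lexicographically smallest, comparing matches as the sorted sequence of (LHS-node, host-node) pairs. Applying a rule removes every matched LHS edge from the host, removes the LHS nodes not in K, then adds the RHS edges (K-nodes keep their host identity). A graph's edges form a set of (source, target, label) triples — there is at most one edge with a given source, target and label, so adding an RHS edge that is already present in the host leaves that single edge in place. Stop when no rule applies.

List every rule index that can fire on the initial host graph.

Answer: [R1,R3]

Steps:
R0: no valid match — LHS pattern not found
R1: 4 valid matches — {0↦1, 1↦7, 2↦0, 3↦6}, {0↦1, 1↦7, 2↦0, 3↦8}, {0↦5, 1↦7, 2↦0, 3↦6} (+1 more)
R2: no valid match — LHS pattern not found
R3: 3 valid matches — {0↦2, 1↦1}, {0↦3, 1↦1}, {0↦4, 1↦1}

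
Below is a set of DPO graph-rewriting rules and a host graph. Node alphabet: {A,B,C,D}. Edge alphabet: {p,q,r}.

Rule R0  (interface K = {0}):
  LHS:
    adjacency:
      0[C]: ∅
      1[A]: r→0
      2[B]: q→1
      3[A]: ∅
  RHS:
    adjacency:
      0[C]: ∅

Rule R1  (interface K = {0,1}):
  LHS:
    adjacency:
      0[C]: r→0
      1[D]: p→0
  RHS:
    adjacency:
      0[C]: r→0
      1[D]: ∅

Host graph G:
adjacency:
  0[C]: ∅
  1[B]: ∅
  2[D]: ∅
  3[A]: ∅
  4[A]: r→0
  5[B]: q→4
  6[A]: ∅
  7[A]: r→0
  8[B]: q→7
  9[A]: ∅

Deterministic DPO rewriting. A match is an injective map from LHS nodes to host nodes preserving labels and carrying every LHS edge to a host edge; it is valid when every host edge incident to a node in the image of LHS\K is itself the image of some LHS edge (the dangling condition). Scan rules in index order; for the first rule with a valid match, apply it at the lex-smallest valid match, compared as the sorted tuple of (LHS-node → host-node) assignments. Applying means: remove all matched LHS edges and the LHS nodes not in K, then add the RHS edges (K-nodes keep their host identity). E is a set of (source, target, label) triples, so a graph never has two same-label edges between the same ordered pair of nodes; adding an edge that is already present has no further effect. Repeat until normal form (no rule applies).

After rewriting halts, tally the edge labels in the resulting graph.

start.  V:10 E:4  edges: 4-r->0 5-q->4 7-r->0 8-q->7
1. fire R0 via {0↦0, 1↦4, 2↦5, 3↦3}  →  V:7 E:2  edges: 7-r->0 8-q->7
2. fire R0 via {0↦0, 1↦7, 2↦8, 3↦6}  →  V:4 E:0  edges: ∅
normal form: no rule applies after step 2
NF edges: []

Answer: (no edges)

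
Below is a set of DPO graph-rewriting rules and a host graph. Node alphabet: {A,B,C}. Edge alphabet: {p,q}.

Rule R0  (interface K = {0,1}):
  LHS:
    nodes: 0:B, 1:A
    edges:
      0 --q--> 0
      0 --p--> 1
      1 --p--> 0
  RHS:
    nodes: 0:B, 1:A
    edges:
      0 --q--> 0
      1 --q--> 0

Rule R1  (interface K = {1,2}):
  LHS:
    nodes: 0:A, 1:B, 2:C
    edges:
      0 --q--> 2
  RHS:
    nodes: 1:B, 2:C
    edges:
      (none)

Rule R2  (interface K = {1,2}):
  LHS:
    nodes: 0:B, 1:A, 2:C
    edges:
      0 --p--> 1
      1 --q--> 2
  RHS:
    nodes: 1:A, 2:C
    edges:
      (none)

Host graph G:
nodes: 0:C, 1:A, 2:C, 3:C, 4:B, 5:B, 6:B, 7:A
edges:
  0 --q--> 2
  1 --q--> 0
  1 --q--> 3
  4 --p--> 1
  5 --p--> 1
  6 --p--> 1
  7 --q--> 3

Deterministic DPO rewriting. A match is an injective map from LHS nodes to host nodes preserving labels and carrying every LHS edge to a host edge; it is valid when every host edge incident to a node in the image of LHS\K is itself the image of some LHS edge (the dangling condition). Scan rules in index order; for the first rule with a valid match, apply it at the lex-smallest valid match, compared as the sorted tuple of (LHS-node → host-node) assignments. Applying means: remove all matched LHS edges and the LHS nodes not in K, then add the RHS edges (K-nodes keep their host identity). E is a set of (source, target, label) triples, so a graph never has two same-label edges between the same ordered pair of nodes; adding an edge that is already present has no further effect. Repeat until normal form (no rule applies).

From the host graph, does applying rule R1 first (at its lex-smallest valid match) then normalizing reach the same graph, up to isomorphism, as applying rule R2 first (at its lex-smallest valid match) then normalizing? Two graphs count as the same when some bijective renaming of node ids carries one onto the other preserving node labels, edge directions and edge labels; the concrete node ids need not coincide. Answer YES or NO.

branch R1-first: apply at {0↦7, 1↦4, 2↦3} → |E|=6, then 2 more step(s) → NF |V|=5 |E|=2 V={0:C, 1:A, 2:C, 3:C, 6:B} E=0-q->2 6-p->1
branch R2-first: apply at {0↦4, 1↦1, 2↦0} → |E|=5, then 2 more step(s) → NF |V|=5 |E|=2 V={0:C, 1:A, 2:C, 3:C, 6:B} E=0-q->2 6-p->1
graphs isomorphic (equal up to label-preserving node renaming)

Answer: YES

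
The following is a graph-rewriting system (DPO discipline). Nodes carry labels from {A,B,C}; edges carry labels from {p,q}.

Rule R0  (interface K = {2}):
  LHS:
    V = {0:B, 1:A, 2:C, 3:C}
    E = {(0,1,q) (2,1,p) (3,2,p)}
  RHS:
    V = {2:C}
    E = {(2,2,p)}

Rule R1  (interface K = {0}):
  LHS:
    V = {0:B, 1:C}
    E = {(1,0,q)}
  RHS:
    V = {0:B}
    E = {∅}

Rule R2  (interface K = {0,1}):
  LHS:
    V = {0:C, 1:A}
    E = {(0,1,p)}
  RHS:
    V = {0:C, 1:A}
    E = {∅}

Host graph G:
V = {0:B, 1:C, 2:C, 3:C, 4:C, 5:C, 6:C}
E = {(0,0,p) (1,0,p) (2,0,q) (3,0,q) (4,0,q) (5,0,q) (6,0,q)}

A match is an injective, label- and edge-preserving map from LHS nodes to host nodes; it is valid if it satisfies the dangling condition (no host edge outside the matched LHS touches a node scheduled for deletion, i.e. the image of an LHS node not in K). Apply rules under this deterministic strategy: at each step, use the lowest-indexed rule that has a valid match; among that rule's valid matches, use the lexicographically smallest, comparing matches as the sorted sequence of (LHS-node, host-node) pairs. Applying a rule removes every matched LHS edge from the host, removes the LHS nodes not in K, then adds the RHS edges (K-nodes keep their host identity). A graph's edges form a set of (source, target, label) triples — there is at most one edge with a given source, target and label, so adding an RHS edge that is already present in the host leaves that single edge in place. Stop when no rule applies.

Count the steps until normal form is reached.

[0] host  ⇒  7 nodes, 7 edges  {0-p->0 1-p->0 2-q->0 3-q->0 4-q->0 5-q->0 6-q->0}
[1] R1 @ {0↦0, 1↦2}  ⇒  6 nodes, 6 edges  {0-p->0 1-p->0 3-q->0 4-q->0 5-q->0 6-q->0}
[2] R1 @ {0↦0, 1↦3}  ⇒  5 nodes, 5 edges  {0-p->0 1-p->0 4-q->0 5-q->0 6-q->0}
[3] R1 @ {0↦0, 1↦4}  ⇒  4 nodes, 4 edges  {0-p->0 1-p->0 5-q->0 6-q->0}
[4] R1 @ {0↦0, 1↦5}  ⇒  3 nodes, 3 edges  {0-p->0 1-p->0 6-q->0}
[5] R1 @ {0↦0, 1↦6}  ⇒  2 nodes, 2 edges  {0-p->0 1-p->0}
halt: no rule applies after step 5

Answer: 5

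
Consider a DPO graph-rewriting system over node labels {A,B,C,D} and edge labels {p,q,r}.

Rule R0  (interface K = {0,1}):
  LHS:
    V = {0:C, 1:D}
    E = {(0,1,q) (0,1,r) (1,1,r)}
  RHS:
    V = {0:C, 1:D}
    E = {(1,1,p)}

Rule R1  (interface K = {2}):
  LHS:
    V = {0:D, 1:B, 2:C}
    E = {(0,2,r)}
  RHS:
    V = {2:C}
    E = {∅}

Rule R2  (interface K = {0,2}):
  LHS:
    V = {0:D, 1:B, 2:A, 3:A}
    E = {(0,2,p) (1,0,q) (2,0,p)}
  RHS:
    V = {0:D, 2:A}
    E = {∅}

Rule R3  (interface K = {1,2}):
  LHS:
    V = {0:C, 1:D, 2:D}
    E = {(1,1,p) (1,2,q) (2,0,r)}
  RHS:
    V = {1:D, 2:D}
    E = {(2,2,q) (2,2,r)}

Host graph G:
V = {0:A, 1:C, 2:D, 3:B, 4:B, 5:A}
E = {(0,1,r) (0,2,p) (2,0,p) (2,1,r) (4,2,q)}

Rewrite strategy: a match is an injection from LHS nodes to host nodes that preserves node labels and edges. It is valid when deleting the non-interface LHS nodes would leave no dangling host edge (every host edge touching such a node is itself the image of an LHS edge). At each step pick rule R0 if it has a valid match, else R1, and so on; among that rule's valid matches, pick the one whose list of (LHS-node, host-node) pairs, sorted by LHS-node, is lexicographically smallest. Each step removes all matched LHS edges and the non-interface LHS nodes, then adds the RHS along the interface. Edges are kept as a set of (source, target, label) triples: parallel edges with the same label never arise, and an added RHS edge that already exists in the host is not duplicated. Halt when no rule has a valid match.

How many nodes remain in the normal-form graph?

Answer: 2

Steps:
initial: |V|=6 |E|=5  E = 0-r->1 0-p->2 2-p->0 2-r->1 4-q->2
step 1: apply R2 at {0↦2, 1↦4, 2↦0, 3↦5}  → |V|=4 |E|=2  E = 0-r->1 2-r->1
step 2: apply R1 at {0↦2, 1↦3, 2↦1}  → |V|=2 |E|=1  E = 0-r->1
final graph: no rule applies after step 2
NF nodes: {0:A, 1:C}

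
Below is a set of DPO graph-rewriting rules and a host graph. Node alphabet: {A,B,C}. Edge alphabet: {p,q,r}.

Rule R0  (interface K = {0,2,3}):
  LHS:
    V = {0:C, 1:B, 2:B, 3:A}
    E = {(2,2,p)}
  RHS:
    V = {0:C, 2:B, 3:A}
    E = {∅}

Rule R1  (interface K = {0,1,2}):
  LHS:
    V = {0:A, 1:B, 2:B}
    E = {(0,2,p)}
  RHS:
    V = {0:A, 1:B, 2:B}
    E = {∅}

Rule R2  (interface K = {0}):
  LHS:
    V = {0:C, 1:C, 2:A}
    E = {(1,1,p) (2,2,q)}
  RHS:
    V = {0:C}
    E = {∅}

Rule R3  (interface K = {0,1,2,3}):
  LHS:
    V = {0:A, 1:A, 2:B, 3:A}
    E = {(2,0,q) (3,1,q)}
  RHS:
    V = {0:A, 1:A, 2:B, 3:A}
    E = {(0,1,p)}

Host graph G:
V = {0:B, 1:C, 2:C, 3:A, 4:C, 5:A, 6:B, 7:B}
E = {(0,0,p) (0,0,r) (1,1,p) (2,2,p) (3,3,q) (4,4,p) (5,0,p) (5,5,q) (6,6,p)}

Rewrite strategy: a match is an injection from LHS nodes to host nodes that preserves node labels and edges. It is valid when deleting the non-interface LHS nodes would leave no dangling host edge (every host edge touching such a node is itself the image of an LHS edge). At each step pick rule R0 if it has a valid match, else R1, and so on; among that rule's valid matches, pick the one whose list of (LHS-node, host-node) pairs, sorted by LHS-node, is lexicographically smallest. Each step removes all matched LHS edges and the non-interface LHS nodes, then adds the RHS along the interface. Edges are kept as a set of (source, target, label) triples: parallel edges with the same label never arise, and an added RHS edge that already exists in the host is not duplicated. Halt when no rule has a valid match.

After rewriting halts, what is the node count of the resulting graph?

Answer: 3

Rewrite trace:
initial: |V|=8 |E|=9  E = 0-p->0 0-r->0 1-p->1 2-p->2 3-q->3 4-p->4 5-p->0 5-q->5 6-p->6
step 1: apply R0 at {0↦1, 1↦7, 2↦0, 3↦3}  → |V|=7 |E|=8  E = 0-r->0 1-p->1 2-p->2 3-q->3 4-p->4 5-p->0 5-q->5 6-p->6
step 2: apply R1 at {0↦5, 1↦6, 2↦0}  → |V|=7 |E|=7  E = 0-r->0 1-p->1 2-p->2 3-q->3 4-p->4 5-q->5 6-p->6
step 3: apply R2 at {0↦1, 1↦2, 2↦3}  → |V|=5 |E|=5  E = 0-r->0 1-p->1 4-p->4 5-q->5 6-p->6
step 4: apply R2 at {0↦1, 1↦4, 2↦5}  → |V|=3 |E|=3  E = 0-r->0 1-p->1 6-p->6
halt: no rule applies after step 4
NF nodes: {0:B, 1:C, 6:B}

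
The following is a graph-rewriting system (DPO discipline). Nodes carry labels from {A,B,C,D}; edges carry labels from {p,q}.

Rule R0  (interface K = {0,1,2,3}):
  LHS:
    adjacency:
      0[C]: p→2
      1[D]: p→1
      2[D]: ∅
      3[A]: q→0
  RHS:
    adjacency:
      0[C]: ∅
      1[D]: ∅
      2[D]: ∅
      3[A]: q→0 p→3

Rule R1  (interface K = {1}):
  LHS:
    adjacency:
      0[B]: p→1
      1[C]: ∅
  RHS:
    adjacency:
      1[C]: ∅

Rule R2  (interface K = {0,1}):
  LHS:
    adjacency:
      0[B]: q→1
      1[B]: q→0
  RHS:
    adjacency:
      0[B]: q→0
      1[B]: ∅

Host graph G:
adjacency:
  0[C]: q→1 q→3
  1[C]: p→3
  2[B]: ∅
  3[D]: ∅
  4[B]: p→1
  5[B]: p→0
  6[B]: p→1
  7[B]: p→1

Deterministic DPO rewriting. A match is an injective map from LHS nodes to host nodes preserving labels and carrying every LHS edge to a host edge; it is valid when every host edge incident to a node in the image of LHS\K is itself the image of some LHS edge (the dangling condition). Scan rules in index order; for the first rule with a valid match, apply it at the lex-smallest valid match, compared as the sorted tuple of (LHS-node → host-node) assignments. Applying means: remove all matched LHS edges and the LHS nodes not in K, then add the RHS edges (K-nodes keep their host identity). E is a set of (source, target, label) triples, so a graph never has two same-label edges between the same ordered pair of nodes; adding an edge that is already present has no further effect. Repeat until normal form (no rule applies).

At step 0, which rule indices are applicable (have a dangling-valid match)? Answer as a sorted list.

Answer: [R1]

Derivation:
R0: no valid match — LHS pattern not found
R1: 4 valid matches — {0↦4, 1↦1}, {0↦5, 1↦0}, {0↦6, 1↦1} (+1 more)
R2: no valid match — LHS pattern not found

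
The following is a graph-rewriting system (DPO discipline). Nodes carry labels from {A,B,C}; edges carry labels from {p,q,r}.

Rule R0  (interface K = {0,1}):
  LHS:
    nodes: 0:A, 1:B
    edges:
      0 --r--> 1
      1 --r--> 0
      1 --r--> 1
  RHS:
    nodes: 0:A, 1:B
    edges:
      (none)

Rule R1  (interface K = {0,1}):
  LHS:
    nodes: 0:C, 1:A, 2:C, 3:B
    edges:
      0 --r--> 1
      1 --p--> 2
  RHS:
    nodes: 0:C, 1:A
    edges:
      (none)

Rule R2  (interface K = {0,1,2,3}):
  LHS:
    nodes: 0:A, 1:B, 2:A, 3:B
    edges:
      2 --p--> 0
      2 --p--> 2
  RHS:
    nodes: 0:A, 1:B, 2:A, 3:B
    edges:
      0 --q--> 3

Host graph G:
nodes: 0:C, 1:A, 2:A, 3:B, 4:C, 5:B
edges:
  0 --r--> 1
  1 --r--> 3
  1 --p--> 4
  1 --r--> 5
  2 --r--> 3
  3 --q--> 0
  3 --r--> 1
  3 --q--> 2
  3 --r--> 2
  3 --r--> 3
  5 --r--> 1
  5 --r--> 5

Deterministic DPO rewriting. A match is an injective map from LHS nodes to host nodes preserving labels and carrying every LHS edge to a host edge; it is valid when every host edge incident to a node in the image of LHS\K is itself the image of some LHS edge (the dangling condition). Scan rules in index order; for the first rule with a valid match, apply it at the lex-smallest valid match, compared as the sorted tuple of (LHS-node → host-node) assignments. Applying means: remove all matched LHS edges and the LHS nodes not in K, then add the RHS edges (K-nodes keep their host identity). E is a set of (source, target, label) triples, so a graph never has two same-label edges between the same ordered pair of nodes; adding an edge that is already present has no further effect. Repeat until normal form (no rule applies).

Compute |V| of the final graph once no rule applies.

initial: |V|=6 |E|=12  E = 0-r->1 1-r->3 1-p->4 1-r->5 2-r->3 3-q->0 3-r->1 3-q->2 3-r->2 3-r->3 5-r->1 5-r->5
step 1: apply R0 at {0↦1, 1↦3}  → |V|=6 |E|=9  E = 0-r->1 1-p->4 1-r->5 2-r->3 3-q->0 3-q->2 3-r->2 5-r->1 5-r->5
step 2: apply R0 at {0↦1, 1↦5}  → |V|=6 |E|=6  E = 0-r->1 1-p->4 2-r->3 3-q->0 3-q->2 3-r->2
step 3: apply R1 at {0↦0, 1↦1, 2↦4, 3↦5}  → |V|=4 |E|=4  E = 2-r->3 3-q->0 3-q->2 3-r->2
halt: no rule applies after step 3
NF nodes: {0:C, 1:A, 2:A, 3:B}

Answer: 4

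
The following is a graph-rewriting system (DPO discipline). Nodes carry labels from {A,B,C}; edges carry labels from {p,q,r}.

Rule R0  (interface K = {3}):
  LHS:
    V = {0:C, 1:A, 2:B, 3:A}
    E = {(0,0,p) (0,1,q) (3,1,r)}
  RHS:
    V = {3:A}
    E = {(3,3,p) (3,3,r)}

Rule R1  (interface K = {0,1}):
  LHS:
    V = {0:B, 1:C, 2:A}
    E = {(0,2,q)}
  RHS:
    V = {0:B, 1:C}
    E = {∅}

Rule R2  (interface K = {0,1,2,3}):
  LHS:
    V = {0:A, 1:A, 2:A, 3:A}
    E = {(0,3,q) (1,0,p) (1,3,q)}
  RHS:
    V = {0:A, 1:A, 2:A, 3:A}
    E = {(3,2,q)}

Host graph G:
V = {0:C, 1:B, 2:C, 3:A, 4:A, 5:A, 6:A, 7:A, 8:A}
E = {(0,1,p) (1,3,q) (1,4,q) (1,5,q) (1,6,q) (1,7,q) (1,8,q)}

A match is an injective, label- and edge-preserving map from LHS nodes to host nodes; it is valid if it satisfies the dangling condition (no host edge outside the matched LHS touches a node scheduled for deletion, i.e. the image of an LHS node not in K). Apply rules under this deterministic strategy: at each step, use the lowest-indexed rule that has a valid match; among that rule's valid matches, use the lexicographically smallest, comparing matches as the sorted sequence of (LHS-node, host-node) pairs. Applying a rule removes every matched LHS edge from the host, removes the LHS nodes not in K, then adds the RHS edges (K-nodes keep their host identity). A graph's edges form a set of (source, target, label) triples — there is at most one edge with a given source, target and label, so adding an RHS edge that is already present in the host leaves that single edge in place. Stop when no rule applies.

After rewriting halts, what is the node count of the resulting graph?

initial: |V|=9 |E|=7  E = 0-p->1 1-q->3 1-q->4 1-q->5 1-q->6 1-q->7 1-q->8
step 1: apply R1 at {0↦1, 1↦0, 2↦3}  → |V|=8 |E|=6  E = 0-p->1 1-q->4 1-q->5 1-q->6 1-q->7 1-q->8
step 2: apply R1 at {0↦1, 1↦0, 2↦4}  → |V|=7 |E|=5  E = 0-p->1 1-q->5 1-q->6 1-q->7 1-q->8
step 3: apply R1 at {0↦1, 1↦0, 2↦5}  → |V|=6 |E|=4  E = 0-p->1 1-q->6 1-q->7 1-q->8
step 4: apply R1 at {0↦1, 1↦0, 2↦6}  → |V|=5 |E|=3  E = 0-p->1 1-q->7 1-q->8
step 5: apply R1 at {0↦1, 1↦0, 2↦7}  → |V|=4 |E|=2  E = 0-p->1 1-q->8
step 6: apply R1 at {0↦1, 1↦0, 2↦8}  → |V|=3 |E|=1  E = 0-p->1
halt: no rule applies after step 6
NF nodes: {0:C, 1:B, 2:C}

Answer: 3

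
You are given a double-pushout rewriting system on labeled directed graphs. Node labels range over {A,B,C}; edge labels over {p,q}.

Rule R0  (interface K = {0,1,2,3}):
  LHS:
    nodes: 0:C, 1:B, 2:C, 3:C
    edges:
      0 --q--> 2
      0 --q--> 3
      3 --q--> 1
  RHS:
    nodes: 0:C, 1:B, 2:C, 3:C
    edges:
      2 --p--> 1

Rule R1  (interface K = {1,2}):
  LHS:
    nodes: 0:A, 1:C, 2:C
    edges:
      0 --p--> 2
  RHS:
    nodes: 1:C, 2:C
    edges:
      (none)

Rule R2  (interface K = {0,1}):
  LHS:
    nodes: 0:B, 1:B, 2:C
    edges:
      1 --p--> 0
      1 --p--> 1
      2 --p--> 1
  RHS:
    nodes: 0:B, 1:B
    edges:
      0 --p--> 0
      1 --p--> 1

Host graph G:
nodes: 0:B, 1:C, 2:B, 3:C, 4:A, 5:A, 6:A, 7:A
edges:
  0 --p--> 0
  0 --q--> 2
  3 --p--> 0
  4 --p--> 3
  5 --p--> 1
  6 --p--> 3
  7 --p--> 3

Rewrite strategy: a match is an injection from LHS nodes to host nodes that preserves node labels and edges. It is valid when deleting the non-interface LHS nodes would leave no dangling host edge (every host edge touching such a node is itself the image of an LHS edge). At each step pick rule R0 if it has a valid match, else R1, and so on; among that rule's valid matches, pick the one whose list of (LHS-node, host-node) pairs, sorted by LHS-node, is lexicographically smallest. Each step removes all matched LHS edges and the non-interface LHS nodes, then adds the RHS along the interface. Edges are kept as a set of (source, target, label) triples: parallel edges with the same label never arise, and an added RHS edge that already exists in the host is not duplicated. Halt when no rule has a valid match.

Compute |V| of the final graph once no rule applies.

Answer: 4

Derivation:
initial: |V|=8 |E|=7  E = 0-p->0 0-q->2 3-p->0 4-p->3 5-p->1 6-p->3 7-p->3
step 1: apply R1 at {0↦4, 1↦1, 2↦3}  → |V|=7 |E|=6  E = 0-p->0 0-q->2 3-p->0 5-p->1 6-p->3 7-p->3
step 2: apply R1 at {0↦5, 1↦3, 2↦1}  → |V|=6 |E|=5  E = 0-p->0 0-q->2 3-p->0 6-p->3 7-p->3
step 3: apply R1 at {0↦6, 1↦1, 2↦3}  → |V|=5 |E|=4  E = 0-p->0 0-q->2 3-p->0 7-p->3
step 4: apply R1 at {0↦7, 1↦1, 2↦3}  → |V|=4 |E|=3  E = 0-p->0 0-q->2 3-p->0
halt: no rule applies after step 4
NF nodes: {0:B, 1:C, 2:B, 3:C}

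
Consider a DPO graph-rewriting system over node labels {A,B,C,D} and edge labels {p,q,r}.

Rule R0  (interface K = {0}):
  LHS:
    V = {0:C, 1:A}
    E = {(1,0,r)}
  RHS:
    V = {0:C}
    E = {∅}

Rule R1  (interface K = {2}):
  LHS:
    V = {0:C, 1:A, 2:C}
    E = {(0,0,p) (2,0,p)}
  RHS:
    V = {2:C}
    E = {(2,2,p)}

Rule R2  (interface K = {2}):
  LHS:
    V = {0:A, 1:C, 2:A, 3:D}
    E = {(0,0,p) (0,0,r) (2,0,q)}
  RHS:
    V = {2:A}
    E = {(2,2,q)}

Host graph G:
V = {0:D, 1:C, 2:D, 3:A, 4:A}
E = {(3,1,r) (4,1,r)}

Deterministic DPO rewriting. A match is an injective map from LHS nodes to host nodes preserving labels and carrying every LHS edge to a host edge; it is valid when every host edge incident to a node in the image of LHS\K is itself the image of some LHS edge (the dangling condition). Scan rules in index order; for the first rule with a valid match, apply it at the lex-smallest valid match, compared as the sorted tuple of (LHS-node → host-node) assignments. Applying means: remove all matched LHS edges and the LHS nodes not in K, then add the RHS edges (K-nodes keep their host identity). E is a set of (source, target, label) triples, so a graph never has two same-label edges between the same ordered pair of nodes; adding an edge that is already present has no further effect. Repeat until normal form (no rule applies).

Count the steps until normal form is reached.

start.  V:5 E:2  edges: 3-r->1 4-r->1
1. fire R0 via {0↦1, 1↦3}  →  V:4 E:1  edges: 4-r->1
2. fire R0 via {0↦1, 1↦4}  →  V:3 E:0  edges: ∅
final graph: no rule applies after step 2

Answer: 2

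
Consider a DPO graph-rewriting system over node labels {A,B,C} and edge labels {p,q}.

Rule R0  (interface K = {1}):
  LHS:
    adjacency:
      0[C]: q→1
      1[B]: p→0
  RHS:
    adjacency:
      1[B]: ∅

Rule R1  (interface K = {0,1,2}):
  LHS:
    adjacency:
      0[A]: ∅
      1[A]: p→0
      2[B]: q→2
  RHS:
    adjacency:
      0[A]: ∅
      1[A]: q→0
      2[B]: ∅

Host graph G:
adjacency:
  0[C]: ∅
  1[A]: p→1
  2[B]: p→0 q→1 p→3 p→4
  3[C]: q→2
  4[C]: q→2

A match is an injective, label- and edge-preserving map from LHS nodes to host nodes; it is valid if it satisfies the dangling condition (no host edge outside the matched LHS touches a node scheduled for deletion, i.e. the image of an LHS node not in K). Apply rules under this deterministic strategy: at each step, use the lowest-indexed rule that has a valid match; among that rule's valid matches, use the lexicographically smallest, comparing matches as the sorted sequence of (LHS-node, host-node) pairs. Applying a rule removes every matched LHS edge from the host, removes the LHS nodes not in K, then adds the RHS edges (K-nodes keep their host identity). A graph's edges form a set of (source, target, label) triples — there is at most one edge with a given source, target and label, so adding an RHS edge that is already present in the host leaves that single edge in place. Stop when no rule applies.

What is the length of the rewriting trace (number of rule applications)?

[0] host  ⇒  5 nodes, 7 edges  {1-p->1 2-p->0 2-q->1 2-p->3 2-p->4 3-q->2 4-q->2}
[1] R0 @ {0↦3, 1↦2}  ⇒  4 nodes, 5 edges  {1-p->1 2-p->0 2-q->1 2-p->4 4-q->2}
[2] R0 @ {0↦4, 1↦2}  ⇒  3 nodes, 3 edges  {1-p->1 2-p->0 2-q->1}
normal form: no rule applies after step 2

Answer: 2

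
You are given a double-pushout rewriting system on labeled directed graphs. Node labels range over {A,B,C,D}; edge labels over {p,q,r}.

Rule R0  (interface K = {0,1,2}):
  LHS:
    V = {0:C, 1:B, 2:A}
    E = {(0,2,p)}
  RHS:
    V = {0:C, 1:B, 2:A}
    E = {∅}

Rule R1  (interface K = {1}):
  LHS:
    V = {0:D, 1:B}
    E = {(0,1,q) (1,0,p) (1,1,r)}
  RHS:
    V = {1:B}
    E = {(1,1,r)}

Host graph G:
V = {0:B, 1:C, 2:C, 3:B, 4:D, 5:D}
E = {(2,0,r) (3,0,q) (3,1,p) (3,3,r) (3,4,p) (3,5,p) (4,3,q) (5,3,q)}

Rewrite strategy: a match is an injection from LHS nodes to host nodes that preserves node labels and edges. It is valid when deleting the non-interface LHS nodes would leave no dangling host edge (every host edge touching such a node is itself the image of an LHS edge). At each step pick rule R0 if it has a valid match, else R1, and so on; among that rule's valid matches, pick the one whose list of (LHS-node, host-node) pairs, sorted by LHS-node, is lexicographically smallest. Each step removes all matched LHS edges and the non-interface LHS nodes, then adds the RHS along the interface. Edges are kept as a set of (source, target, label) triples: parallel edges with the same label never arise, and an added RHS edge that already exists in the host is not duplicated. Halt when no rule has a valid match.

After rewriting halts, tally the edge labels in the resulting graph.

Answer: p:1 q:1 r:2

Derivation:
[0] host  ⇒  6 nodes, 8 edges  {2-r->0 3-q->0 3-p->1 3-r->3 3-p->4 3-p->5 4-q->3 5-q->3}
[1] R1 @ {0↦4, 1↦3}  ⇒  5 nodes, 6 edges  {2-r->0 3-q->0 3-p->1 3-r->3 3-p->5 5-q->3}
[2] R1 @ {0↦5, 1↦3}  ⇒  4 nodes, 4 edges  {2-r->0 3-q->0 3-p->1 3-r->3}
final graph: no rule applies after step 2
NF edges: [(2, 0, 'r'), (3, 0, 'q'), (3, 1, 'p'), (3, 3, 'r')]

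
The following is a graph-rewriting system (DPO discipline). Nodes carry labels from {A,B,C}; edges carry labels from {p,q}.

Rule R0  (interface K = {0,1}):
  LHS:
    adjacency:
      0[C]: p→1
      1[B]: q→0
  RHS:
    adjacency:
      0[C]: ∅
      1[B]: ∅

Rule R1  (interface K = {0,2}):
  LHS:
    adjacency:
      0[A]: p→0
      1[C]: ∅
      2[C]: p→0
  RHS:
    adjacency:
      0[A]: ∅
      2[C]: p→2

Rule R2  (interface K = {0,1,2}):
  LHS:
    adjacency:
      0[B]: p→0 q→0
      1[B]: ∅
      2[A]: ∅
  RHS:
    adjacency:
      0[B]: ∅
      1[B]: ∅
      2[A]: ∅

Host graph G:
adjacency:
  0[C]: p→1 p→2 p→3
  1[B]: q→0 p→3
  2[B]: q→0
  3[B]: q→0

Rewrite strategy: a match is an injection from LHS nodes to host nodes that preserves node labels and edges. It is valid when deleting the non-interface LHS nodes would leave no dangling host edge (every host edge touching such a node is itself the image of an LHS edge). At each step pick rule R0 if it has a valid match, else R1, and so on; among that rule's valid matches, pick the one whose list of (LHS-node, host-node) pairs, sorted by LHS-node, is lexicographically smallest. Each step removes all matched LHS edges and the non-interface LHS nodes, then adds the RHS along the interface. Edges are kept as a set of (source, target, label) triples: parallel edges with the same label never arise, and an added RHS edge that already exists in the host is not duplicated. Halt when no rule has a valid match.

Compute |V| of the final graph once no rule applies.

Answer: 4

Derivation:
start.  V:4 E:7  edges: 0-p->1 0-p->2 0-p->3 1-q->0 1-p->3 2-q->0 3-q->0
1. fire R0 via {0↦0, 1↦1}  →  V:4 E:5  edges: 0-p->2 0-p->3 1-p->3 2-q->0 3-q->0
2. fire R0 via {0↦0, 1↦2}  →  V:4 E:3  edges: 0-p->3 1-p->3 3-q->0
3. fire R0 via {0↦0, 1↦3}  →  V:4 E:1  edges: 1-p->3
final graph: no rule applies after step 3
NF nodes: {0:C, 1:B, 2:B, 3:B}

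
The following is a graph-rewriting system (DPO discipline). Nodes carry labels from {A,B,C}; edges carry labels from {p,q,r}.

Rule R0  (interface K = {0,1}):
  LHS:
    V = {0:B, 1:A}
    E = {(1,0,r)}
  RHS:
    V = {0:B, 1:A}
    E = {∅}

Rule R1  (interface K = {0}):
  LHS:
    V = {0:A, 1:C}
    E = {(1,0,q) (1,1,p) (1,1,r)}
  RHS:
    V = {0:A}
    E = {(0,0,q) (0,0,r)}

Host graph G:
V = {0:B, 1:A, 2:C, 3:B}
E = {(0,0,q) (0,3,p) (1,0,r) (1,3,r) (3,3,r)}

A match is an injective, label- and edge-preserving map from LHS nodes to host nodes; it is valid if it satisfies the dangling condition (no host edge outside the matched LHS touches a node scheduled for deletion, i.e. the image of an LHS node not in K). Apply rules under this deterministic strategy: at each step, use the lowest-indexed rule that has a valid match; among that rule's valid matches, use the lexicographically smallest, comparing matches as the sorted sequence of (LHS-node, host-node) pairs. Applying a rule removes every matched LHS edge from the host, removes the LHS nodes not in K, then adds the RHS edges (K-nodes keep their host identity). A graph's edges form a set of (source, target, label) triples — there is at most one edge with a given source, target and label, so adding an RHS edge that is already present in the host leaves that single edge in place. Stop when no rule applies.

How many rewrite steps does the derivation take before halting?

Answer: 2

Steps:
start.  V:4 E:5  edges: 0-q->0 0-p->3 1-r->0 1-r->3 3-r->3
1. fire R0 via {0↦0, 1↦1}  →  V:4 E:4  edges: 0-q->0 0-p->3 1-r->3 3-r->3
2. fire R0 via {0↦3, 1↦1}  →  V:4 E:3  edges: 0-q->0 0-p->3 3-r->3
halt: no rule applies after step 2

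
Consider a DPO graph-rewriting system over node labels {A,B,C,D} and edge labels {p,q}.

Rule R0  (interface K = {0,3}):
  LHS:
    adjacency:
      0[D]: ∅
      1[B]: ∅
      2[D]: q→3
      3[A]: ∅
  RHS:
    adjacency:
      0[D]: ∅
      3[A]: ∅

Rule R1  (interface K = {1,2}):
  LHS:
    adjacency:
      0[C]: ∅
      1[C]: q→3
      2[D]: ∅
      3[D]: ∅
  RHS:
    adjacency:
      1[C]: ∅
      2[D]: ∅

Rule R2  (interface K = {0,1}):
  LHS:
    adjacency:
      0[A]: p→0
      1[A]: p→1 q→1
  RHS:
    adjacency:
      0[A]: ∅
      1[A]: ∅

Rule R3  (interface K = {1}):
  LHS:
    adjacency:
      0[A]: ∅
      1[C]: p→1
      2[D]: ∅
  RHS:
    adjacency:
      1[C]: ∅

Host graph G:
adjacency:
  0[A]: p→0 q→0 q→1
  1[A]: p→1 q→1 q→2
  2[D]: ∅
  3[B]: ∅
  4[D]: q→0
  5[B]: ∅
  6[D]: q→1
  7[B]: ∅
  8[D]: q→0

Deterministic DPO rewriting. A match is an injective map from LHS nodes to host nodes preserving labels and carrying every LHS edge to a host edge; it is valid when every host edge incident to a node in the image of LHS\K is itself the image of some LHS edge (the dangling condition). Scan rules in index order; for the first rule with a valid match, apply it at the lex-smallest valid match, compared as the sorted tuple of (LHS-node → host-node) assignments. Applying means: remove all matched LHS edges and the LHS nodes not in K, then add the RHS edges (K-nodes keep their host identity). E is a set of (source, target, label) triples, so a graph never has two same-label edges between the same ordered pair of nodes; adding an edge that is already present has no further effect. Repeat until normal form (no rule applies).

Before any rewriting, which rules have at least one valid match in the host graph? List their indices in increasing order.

Answer: [R0,R2]

Rewrite trace:
R0: 27 valid matches — {0↦2, 1↦3, 2↦4, 3↦0}, {0↦2, 1↦3, 2↦6, 3↦1}, {0↦2, 1↦3, 2↦8, 3↦0} (+24 more)
R1: no valid match — LHS pattern not found
R2: 2 valid matches — {0↦0, 1↦1}, {0↦1, 1↦0}
R3: no valid match — LHS pattern not found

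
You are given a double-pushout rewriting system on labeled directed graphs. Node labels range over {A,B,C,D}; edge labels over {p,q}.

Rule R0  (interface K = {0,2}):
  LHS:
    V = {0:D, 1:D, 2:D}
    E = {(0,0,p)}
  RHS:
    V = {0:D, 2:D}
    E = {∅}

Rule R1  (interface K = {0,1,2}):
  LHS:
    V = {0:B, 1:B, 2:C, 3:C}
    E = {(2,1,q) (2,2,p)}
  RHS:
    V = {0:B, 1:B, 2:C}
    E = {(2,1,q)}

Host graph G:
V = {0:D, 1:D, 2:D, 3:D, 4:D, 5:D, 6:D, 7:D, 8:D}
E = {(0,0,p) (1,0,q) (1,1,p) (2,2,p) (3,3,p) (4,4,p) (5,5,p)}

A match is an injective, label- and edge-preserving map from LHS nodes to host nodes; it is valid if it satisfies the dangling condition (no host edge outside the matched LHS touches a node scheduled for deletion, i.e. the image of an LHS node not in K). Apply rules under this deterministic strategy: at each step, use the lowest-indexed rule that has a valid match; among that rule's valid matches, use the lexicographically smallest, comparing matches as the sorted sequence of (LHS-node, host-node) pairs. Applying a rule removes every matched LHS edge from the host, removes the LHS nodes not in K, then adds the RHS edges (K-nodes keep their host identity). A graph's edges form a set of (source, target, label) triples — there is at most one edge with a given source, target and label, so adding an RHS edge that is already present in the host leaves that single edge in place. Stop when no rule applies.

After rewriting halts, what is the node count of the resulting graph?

Answer: 3

Rewrite trace:
initial: |V|=9 |E|=7  E = 0-p->0 1-q->0 1-p->1 2-p->2 3-p->3 4-p->4 5-p->5
step 1: apply R0 at {0↦0, 1↦6, 2↦1}  → |V|=8 |E|=6  E = 1-q->0 1-p->1 2-p->2 3-p->3 4-p->4 5-p->5
step 2: apply R0 at {0↦1, 1↦7, 2↦0}  → |V|=7 |E|=5  E = 1-q->0 2-p->2 3-p->3 4-p->4 5-p->5
step 3: apply R0 at {0↦2, 1↦8, 2↦0}  → |V|=6 |E|=4  E = 1-q->0 3-p->3 4-p->4 5-p->5
step 4: apply R0 at {0↦3, 1↦2, 2↦0}  → |V|=5 |E|=3  E = 1-q->0 4-p->4 5-p->5
step 5: apply R0 at {0↦4, 1↦3, 2↦0}  → |V|=4 |E|=2  E = 1-q->0 5-p->5
step 6: apply R0 at {0↦5, 1↦4, 2↦0}  → |V|=3 |E|=1  E = 1-q->0
normal form: no rule applies after step 6
NF nodes: {0:D, 1:D, 5:D}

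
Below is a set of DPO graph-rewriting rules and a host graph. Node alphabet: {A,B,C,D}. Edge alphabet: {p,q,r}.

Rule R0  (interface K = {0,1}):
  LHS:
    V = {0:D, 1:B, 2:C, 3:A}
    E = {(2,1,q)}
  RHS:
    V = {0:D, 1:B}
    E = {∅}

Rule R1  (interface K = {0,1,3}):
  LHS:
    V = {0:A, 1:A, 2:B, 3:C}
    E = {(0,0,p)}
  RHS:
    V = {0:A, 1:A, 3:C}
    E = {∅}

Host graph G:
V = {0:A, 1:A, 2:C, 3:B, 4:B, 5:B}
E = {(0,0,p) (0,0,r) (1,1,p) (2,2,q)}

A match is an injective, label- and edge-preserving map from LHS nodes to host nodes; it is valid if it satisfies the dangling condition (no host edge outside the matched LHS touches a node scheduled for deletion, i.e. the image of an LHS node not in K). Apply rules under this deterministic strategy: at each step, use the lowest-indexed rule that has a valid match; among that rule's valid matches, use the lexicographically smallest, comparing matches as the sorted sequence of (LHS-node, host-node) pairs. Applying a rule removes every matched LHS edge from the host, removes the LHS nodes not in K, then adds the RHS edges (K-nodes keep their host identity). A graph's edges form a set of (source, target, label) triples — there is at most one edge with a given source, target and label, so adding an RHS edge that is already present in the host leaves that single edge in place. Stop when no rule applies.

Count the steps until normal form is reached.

Answer: 2

Derivation:
[0] host  ⇒  6 nodes, 4 edges  {0-p->0 0-r->0 1-p->1 2-q->2}
[1] R1 @ {0↦0, 1↦1, 2↦3, 3↦2}  ⇒  5 nodes, 3 edges  {0-r->0 1-p->1 2-q->2}
[2] R1 @ {0↦1, 1↦0, 2↦4, 3↦2}  ⇒  4 nodes, 2 edges  {0-r->0 2-q->2}
final graph: no rule applies after step 2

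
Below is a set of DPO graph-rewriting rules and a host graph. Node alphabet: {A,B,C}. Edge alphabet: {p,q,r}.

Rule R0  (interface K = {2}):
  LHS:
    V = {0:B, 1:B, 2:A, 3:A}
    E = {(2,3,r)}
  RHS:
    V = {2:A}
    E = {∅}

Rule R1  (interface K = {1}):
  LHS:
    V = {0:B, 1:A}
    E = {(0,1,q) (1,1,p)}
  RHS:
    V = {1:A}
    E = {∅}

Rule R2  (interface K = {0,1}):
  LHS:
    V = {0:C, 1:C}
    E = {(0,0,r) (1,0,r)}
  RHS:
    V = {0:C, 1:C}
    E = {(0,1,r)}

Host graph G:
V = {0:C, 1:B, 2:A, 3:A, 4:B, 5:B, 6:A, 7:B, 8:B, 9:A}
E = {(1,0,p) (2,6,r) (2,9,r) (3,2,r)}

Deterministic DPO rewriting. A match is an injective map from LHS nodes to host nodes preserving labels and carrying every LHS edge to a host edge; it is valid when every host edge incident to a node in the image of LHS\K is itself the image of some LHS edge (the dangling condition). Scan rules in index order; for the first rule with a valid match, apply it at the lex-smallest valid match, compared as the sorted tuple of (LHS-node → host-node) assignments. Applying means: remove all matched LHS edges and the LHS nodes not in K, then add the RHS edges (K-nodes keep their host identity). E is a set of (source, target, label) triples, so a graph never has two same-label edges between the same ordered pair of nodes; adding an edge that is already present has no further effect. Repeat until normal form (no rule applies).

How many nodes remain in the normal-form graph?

initial: |V|=10 |E|=4  E = 1-p->0 2-r->6 2-r->9 3-r->2
step 1: apply R0 at {0↦4, 1↦5, 2↦2, 3↦6}  → |V|=7 |E|=3  E = 1-p->0 2-r->9 3-r->2
step 2: apply R0 at {0↦7, 1↦8, 2↦2, 3↦9}  → |V|=4 |E|=2  E = 1-p->0 3-r->2
final graph: no rule applies after step 2
NF nodes: {0:C, 1:B, 2:A, 3:A}

Answer: 4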